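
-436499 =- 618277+181778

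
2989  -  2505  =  484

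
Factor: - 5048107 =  -449^1 * 11243^1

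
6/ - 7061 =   -  6/7061 = - 0.00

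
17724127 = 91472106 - 73747979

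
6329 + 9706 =16035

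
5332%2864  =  2468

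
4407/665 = 4407/665 = 6.63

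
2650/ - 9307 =-2650/9307=- 0.28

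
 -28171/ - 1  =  28171/1 = 28171.00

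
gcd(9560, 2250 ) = 10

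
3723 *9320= 34698360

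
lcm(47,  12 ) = 564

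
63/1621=63/1621  =  0.04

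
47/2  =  23+1/2 = 23.50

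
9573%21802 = 9573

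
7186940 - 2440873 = 4746067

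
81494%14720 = 7894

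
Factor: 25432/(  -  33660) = -2^1 *3^(  -  2)*5^(-1)*17^1 = -34/45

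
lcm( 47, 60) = 2820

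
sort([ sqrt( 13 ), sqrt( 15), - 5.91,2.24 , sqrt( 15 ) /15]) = [ - 5.91, sqrt( 15) /15 , 2.24,sqrt(13) , sqrt( 15)]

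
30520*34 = 1037680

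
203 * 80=16240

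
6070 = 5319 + 751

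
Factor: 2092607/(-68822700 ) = - 2^ (  -  2)*3^(  -  1)*5^( - 2 ) * 11^1  *281^1*677^1*229409^( - 1)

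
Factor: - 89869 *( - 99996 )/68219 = 2^2*3^1*13^2 *31^1*223^1*641^1*68219^( - 1) = 8986540524/68219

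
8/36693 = 8/36693=0.00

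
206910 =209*990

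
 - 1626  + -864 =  - 2490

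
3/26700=1/8900 = 0.00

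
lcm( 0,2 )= 0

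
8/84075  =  8/84075 =0.00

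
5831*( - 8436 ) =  - 49190316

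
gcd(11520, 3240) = 360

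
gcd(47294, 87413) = 1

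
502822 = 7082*71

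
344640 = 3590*96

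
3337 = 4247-910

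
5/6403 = 5/6403 = 0.00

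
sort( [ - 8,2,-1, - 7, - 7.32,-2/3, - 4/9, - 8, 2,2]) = [ - 8, - 8,  -  7.32, - 7, - 1, - 2/3, - 4/9, 2,2, 2 ] 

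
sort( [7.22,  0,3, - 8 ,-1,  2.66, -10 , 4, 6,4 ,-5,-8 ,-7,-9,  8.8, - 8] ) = [ - 10, - 9, -8 , - 8,-8 , - 7,  -  5,-1,0,2.66, 3, 4 , 4,  6, 7.22, 8.8 ]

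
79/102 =79/102 = 0.77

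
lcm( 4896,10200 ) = 122400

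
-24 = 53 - 77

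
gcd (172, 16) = 4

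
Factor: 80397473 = 13^1*197^1 * 31393^1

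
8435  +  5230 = 13665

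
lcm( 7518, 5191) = 218022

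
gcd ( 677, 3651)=1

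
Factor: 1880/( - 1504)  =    -  5/4  =  - 2^( - 2 ) * 5^1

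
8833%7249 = 1584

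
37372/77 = 37372/77=485.35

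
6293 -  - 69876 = 76169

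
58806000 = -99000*( - 594)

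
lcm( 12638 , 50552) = 50552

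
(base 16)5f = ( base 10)95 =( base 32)2v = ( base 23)43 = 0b1011111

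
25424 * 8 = 203392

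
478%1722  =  478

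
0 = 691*0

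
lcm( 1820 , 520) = 3640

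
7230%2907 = 1416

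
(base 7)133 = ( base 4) 1021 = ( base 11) 67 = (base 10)73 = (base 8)111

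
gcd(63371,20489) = 7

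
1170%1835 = 1170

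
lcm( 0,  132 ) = 0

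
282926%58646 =48342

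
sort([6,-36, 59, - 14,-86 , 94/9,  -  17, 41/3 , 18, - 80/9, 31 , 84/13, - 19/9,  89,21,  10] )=[-86 ,- 36,- 17,-14,-80/9,- 19/9, 6,84/13, 10 , 94/9, 41/3,  18, 21, 31,59,  89 ] 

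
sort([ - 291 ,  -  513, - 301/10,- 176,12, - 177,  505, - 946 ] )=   [-946, - 513, - 291  , - 177,-176,- 301/10,12,505]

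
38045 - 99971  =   - 61926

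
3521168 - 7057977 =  - 3536809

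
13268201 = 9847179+3421022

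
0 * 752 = 0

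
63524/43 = 63524/43 = 1477.30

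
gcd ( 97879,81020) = 1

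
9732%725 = 307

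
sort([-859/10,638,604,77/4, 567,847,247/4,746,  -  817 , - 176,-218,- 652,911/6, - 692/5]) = [ - 817, - 652 ,-218, - 176,- 692/5,-859/10,  77/4,247/4  ,  911/6 , 567,604,638,746,847]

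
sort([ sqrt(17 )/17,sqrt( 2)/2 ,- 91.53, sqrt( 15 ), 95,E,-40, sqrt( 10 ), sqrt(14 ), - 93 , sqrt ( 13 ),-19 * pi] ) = [ - 93,-91.53,-19*pi, - 40,sqrt( 17) /17,sqrt( 2 ) /2, E,sqrt( 10),sqrt (13), sqrt ( 14)  ,  sqrt( 15),95]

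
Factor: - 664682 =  - 2^1*109^1*3049^1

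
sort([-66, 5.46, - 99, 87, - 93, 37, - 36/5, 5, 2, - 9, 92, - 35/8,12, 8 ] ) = [ - 99, - 93, - 66 , - 9,-36/5, -35/8,  2, 5,5.46, 8, 12,  37, 87,92]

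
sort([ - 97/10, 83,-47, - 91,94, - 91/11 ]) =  [ - 91, - 47, - 97/10, - 91/11  ,  83 , 94] 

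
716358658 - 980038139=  - 263679481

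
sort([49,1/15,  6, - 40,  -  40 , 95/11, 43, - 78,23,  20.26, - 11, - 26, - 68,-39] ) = [ -78,-68, - 40, - 40, - 39, - 26, - 11, 1/15 , 6 , 95/11, 20.26,23,43,49] 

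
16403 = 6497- - 9906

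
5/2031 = 5/2031 = 0.00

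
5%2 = 1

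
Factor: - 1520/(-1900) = 2^2*5^(  -  1 )  =  4/5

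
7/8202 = 7/8202 = 0.00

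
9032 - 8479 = 553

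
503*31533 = 15861099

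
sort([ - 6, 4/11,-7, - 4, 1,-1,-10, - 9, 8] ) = [ - 10,-9, - 7,-6, -4, - 1  ,  4/11, 1,8 ]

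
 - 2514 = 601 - 3115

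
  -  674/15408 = - 337/7704 =-0.04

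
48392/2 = 24196  =  24196.00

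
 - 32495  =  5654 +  - 38149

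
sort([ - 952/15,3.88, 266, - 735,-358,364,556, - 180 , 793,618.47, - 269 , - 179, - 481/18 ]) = [ - 735,  -  358, - 269, - 180, - 179 , - 952/15, - 481/18,3.88, 266,364,556, 618.47,793] 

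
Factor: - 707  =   - 7^1*101^1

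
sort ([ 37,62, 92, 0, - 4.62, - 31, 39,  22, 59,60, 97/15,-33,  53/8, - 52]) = [ - 52, - 33 , - 31, - 4.62,0, 97/15,53/8, 22, 37,39,59,  60,62,92]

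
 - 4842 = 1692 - 6534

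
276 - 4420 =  - 4144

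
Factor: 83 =83^1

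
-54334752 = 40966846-95301598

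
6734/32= 3367/16 = 210.44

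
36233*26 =942058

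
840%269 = 33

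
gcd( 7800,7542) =6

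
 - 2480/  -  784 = 155/49 = 3.16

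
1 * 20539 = 20539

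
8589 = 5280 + 3309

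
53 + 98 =151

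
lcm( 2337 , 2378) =135546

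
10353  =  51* 203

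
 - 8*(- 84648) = 677184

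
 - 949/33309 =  - 1+ 32360/33309 = - 0.03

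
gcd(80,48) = 16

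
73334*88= 6453392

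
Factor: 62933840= 2^4*5^1*786673^1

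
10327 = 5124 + 5203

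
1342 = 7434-6092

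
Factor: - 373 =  - 373^1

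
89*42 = 3738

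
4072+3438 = 7510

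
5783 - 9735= - 3952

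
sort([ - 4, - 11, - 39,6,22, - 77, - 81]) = [ - 81, - 77, - 39,-11, - 4,6,22 ] 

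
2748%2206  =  542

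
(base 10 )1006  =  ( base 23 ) 1kh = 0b1111101110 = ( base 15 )471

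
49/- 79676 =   -  1 + 79627/79676 = -0.00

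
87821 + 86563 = 174384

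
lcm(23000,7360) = 184000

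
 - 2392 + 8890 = 6498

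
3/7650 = 1/2550 = 0.00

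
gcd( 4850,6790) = 970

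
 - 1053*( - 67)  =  70551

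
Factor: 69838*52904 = 3694709552 = 2^4*17^1*389^1*34919^1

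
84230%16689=785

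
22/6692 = 11/3346 = 0.00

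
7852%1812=604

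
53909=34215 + 19694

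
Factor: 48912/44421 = 16304/14807 = 2^4*13^( - 1)*17^(-1 )*67^ ( - 1)*1019^1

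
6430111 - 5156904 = 1273207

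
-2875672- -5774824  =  2899152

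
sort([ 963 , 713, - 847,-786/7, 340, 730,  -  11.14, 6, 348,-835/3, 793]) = [ - 847  , - 835/3, -786/7, - 11.14, 6, 340,348, 713, 730,793, 963]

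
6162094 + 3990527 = 10152621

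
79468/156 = 19867/39 = 509.41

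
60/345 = 4/23 = 0.17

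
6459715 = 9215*701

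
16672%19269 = 16672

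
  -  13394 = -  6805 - 6589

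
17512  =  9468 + 8044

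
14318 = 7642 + 6676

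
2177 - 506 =1671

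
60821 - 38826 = 21995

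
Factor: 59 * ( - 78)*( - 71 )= 2^1  *3^1 * 13^1*59^1 * 71^1 = 326742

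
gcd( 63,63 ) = 63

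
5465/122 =5465/122= 44.80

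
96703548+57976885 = 154680433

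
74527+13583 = 88110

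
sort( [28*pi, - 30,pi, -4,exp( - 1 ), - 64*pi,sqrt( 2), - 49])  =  [ - 64*pi,-49 , - 30,-4, exp( - 1 ),sqrt(2), pi , 28*pi]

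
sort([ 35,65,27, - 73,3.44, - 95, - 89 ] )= [ - 95,-89 , - 73,3.44,27,35, 65]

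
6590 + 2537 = 9127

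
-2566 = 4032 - 6598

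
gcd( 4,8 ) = 4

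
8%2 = 0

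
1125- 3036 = -1911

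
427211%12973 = 12075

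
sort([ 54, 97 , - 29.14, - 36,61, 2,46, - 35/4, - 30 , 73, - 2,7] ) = [ - 36 , - 30, - 29.14, - 35/4,  -  2 , 2 , 7,  46,54,61  ,  73 , 97] 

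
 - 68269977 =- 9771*6987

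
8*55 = 440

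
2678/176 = 15 + 19/88 = 15.22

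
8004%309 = 279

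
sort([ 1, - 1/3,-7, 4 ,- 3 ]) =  [ - 7, - 3, - 1/3,1, 4] 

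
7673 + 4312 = 11985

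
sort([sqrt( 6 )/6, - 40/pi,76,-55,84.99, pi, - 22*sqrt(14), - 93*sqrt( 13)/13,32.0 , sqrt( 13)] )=[  -  22* sqrt(14), - 55, - 93*sqrt( 13) /13, - 40/pi,sqrt(6 )/6, pi, sqrt( 13), 32.0,76 , 84.99 ] 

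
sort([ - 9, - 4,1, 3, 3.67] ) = [ - 9, - 4, 1 , 3, 3.67] 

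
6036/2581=6036/2581 = 2.34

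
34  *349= 11866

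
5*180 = 900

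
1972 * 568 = 1120096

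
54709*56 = 3063704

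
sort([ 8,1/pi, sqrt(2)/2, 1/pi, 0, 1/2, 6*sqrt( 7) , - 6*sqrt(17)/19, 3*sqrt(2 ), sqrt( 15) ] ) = [ -6*sqrt(17 ) /19, 0,  1/pi , 1/pi, 1/2, sqrt(2)/2,  sqrt(15 ),  3 * sqrt(2), 8,  6*sqrt(7)]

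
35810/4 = 17905/2 = 8952.50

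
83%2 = 1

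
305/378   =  305/378 = 0.81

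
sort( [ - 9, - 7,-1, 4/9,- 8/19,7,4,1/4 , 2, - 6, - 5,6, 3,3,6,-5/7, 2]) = [ -9, - 7, - 6,-5, - 1,  -  5/7,-8/19,1/4,4/9,2,2,3, 3,4, 6,6,7] 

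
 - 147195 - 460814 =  - 608009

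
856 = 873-17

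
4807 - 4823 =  - 16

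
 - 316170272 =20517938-336688210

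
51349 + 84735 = 136084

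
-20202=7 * (  -  2886)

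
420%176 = 68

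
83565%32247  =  19071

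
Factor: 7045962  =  2^1*3^1*7^1 * 11^1*101^1*151^1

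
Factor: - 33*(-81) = 3^5 * 11^1 =2673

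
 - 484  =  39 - 523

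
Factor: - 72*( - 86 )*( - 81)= - 2^4*  3^6*43^1= - 501552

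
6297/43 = 6297/43 = 146.44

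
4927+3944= 8871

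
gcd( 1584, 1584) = 1584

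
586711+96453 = 683164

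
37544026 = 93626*401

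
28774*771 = 22184754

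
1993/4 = 498 + 1/4 = 498.25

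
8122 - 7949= 173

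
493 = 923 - 430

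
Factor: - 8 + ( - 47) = - 5^1*11^1 =- 55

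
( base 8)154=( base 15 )73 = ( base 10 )108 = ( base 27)40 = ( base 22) 4k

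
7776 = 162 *48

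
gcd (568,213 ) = 71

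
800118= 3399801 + -2599683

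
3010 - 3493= - 483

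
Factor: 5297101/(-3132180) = -2^(-2)*3^(-2 )*5^(- 1)* 113^1*17401^( - 1)*46877^1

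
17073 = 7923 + 9150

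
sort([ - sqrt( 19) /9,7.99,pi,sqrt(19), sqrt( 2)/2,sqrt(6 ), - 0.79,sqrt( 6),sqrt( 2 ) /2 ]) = [ - 0.79, - sqrt ( 19 )/9,sqrt( 2) /2  ,  sqrt(2) /2,sqrt( 6 ), sqrt (6), pi,sqrt(19), 7.99 ] 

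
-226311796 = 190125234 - 416437030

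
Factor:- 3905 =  - 5^1 * 11^1*71^1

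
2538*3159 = 8017542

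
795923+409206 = 1205129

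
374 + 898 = 1272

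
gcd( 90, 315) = 45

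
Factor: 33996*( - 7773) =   -  264250908 = - 2^2*3^2* 2591^1*2833^1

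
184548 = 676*273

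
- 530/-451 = 530/451=1.18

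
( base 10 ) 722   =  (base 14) 398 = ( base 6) 3202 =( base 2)1011010010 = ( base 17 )288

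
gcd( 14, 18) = 2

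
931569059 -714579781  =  216989278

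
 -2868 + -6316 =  - 9184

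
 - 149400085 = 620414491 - 769814576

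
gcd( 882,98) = 98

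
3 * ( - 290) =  - 870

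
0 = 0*406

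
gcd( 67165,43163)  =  1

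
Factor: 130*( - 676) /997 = - 87880/997 = - 2^3*5^1 * 13^3*997^( -1) 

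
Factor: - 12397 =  - 7^2*11^1 * 23^1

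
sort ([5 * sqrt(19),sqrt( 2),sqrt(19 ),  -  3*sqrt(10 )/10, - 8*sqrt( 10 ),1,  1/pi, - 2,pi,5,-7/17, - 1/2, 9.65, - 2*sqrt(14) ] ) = [  -  8*sqrt(10) ,-2*sqrt(14 ),-2, - 3*sqrt( 10)/10, - 1/2, - 7/17, 1/pi, 1,  sqrt( 2 ),pi, sqrt( 19 ),  5, 9.65,5 * sqrt( 19 )]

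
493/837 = 493/837  =  0.59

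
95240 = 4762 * 20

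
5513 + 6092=11605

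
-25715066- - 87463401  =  61748335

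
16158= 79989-63831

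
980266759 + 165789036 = 1146055795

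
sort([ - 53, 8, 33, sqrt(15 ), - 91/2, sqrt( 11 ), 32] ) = [ - 53, - 91/2, sqrt (11),  sqrt(15),8, 32,33] 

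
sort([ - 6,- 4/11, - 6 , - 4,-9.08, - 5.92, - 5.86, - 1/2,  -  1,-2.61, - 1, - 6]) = [ - 9.08, - 6,-6, - 6,- 5.92, - 5.86, - 4, - 2.61, - 1, - 1, - 1/2, - 4/11]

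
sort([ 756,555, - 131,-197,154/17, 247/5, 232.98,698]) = [ - 197, - 131,154/17, 247/5,232.98,555, 698,756]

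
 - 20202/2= - 10101 = - 10101.00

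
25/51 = 25/51 = 0.49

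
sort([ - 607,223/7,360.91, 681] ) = [ - 607,223/7, 360.91,  681]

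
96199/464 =207 + 151/464 = 207.33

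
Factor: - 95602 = - 2^1*13^1*3677^1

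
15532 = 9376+6156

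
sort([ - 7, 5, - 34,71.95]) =[ - 34, - 7 , 5, 71.95] 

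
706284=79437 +626847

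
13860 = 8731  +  5129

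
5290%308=54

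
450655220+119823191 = 570478411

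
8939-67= 8872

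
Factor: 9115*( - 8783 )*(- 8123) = 650303376535 = 5^1*1823^1*8123^1*8783^1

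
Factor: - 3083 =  -3083^1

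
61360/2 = 30680 = 30680.00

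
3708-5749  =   - 2041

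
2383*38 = 90554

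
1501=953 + 548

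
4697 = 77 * 61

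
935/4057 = 935/4057 = 0.23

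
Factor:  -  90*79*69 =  - 2^1*3^3*5^1*23^1*79^1 = -490590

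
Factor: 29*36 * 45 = 2^2*3^4*5^1*29^1= 46980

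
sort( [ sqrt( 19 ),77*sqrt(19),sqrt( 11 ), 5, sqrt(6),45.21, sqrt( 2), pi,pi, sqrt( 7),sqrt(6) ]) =[ sqrt(2 ) , sqrt( 6 ), sqrt( 6 ), sqrt( 7 ), pi, pi, sqrt ( 11),  sqrt(19), 5, 45.21, 77 * sqrt( 19) ] 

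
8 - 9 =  - 1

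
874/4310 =437/2155 = 0.20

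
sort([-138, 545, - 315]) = [ - 315, - 138, 545]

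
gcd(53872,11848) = 8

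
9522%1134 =450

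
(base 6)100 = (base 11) 33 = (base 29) 17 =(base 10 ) 36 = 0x24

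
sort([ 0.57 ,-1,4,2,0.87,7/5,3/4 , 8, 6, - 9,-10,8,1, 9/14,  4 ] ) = [-10, - 9, - 1,0.57,9/14,3/4,0.87,1, 7/5,2,  4,4,6,8,  8] 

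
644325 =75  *8591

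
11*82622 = 908842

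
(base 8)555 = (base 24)f5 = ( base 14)1C1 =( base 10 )365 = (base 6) 1405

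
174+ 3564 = 3738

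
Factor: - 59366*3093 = -183619038 = - 2^1*3^1 * 1031^1 * 29683^1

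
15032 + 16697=31729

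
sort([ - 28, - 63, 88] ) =[ - 63, - 28, 88] 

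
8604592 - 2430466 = 6174126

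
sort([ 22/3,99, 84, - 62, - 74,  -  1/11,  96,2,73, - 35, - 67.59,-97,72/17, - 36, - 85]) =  [ - 97, - 85, - 74,-67.59, - 62 , -36, -35, - 1/11,2,  72/17, 22/3,  73,  84, 96 , 99]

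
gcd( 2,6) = 2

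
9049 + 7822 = 16871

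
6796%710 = 406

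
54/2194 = 27/1097 = 0.02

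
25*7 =175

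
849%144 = 129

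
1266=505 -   -  761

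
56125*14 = 785750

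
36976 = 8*4622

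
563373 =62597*9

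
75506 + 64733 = 140239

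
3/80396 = 3/80396 = 0.00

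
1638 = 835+803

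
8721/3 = 2907 = 2907.00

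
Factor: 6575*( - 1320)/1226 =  - 4339500/613 =- 2^2 * 3^1*5^3*11^1*263^1*613^ (-1)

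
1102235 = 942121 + 160114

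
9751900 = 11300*863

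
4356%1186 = 798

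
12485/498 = 12485/498 = 25.07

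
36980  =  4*9245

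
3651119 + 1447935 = 5099054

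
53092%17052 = 1936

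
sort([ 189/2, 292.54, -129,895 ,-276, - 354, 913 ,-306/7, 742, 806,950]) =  [-354,- 276, - 129, - 306/7, 189/2, 292.54 , 742,806,895, 913,950 ]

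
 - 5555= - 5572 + 17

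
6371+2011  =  8382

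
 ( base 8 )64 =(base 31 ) 1l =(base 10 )52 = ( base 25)22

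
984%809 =175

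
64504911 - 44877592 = 19627319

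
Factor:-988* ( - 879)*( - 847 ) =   -  735578844 = -  2^2*3^1*7^1*11^2*13^1*  19^1*293^1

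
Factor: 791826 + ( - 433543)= 358283 = 19^1*109^1*173^1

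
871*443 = 385853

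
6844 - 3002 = 3842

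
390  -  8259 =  - 7869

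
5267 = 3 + 5264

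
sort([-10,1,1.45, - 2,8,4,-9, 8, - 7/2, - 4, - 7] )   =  [ - 10,  -  9 , - 7 ,  -  4,-7/2,- 2, 1, 1.45 , 4 , 8, 8]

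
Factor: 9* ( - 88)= - 2^3*3^2*11^1 = - 792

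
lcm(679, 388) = 2716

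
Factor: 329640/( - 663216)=-2^( - 1 )*5^1 * 67^1* 337^( - 1) = -335/674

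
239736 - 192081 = 47655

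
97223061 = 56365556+40857505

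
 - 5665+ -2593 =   -  8258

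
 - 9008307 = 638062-9646369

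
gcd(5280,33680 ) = 80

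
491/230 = 491/230 = 2.13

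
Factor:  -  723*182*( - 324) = 2^3*3^5 * 7^1 * 13^1*241^1 =42633864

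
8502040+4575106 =13077146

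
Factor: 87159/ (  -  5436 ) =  - 29053/1812 = -2^( - 2)*3^( - 1 )*17^1*151^( - 1 ) * 1709^1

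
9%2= 1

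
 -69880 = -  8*8735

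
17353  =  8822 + 8531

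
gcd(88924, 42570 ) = 946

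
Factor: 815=5^1*163^1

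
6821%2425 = 1971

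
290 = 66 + 224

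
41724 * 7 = 292068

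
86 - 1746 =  - 1660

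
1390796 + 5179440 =6570236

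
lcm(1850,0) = 0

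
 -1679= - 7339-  - 5660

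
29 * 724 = 20996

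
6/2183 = 6/2183 = 0.00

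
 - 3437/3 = -3437/3 = - 1145.67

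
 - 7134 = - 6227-907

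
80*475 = 38000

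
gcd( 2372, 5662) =2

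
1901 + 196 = 2097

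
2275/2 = 2275/2 = 1137.50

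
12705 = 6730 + 5975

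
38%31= 7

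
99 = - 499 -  -598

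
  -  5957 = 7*( - 851 )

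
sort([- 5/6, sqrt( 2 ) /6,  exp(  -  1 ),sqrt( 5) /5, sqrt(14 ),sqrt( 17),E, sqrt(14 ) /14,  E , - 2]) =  [-2, - 5/6,sqrt(2)/6,sqrt(14 ) /14, exp( - 1 ), sqrt(5 ) /5, E, E,sqrt( 14 ),sqrt( 17 ) ]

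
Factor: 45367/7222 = 2^( - 1 )*7^1 * 23^( - 1)* 157^(  -  1) * 6481^1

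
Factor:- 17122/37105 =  - 2^1*5^( - 1 )*7^1 * 41^( - 1 )*181^ ( - 1 )*1223^1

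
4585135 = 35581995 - 30996860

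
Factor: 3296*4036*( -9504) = -126428442624 = - 2^12*3^3 * 11^1  *103^1 * 1009^1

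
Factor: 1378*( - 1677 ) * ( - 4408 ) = 2^4*3^1*13^2*19^1 *29^1*43^1*53^1 = 10186473648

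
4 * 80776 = 323104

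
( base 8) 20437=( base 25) DE4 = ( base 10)8479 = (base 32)88V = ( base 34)7BD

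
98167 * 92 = 9031364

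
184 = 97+87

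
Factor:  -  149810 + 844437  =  83^1*8369^1=694627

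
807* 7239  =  5841873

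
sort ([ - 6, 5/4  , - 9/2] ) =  [-6, - 9/2, 5/4]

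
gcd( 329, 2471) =7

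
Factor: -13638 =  - 2^1*3^1*2273^1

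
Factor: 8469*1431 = 3^5*53^1*941^1 = 12119139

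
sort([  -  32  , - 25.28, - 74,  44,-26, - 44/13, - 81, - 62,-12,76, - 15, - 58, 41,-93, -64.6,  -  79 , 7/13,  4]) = [ - 93, - 81, - 79,-74, - 64.6, - 62, -58, -32, - 26,-25.28, - 15, - 12, - 44/13,7/13,4, 41 , 44,  76 ] 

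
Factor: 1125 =3^2*5^3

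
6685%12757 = 6685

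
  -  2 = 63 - 65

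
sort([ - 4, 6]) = [ - 4,  6 ] 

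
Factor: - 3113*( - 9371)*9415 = 5^1*7^1*11^1*269^1*283^1*9371^1 = 274653655045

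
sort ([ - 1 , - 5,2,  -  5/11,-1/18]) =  [ - 5, - 1,-5/11, - 1/18,2]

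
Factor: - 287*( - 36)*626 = 6467832 = 2^3* 3^2*7^1*41^1*313^1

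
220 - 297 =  -77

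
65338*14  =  914732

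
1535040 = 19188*80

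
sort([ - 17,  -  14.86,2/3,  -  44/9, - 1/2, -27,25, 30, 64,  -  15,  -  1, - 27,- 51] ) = [-51 ,  -  27,  -  27, - 17, - 15, -14.86, - 44/9,  -  1, - 1/2 , 2/3,25,30,  64 ] 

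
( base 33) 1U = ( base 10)63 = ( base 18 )39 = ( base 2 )111111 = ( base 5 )223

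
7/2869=7/2869   =  0.00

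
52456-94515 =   -  42059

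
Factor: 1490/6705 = 2/9 =2^1 *3^( - 2)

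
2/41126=1/20563 = 0.00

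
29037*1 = 29037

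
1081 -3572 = -2491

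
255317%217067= 38250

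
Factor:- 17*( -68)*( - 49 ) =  - 56644= -2^2*7^2*17^2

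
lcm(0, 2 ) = 0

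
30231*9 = 272079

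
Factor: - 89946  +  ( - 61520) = - 151466 =-2^1 * 7^1*31^1*349^1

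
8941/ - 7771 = - 8941/7771=-1.15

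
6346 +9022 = 15368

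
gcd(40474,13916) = 98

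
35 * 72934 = 2552690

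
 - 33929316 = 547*(  -  62028) 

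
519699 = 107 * 4857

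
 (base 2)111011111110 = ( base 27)574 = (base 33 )3HA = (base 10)3838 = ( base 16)efe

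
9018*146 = 1316628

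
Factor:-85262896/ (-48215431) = 2^4*11^(  -  1 )*31^1*397^1*433^1*463^(-1) * 9467^( - 1) 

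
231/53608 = 231/53608 = 0.00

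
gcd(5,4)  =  1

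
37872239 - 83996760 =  - 46124521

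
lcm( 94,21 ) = 1974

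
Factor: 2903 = 2903^1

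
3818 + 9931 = 13749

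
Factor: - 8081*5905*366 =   -  17464899630 = - 2^1 * 3^1 * 5^1 * 61^1*1181^1 * 8081^1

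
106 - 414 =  - 308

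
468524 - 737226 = - 268702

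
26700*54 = 1441800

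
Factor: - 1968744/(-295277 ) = 2^3 * 3^1*82031^1 *295277^( - 1)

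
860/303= 2 +254/303 =2.84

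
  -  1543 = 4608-6151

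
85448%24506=11930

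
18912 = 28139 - 9227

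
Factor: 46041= 3^1*103^1*149^1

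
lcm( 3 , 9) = 9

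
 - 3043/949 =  - 4 + 753/949 = - 3.21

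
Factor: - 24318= - 2^1*3^2 * 7^1*193^1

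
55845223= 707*78989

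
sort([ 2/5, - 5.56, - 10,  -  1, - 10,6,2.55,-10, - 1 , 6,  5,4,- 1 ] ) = [-10, - 10, - 10, - 5.56,  -  1, - 1, - 1, 2/5 , 2.55,4,5, 6,  6]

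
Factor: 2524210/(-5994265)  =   - 504842/1198853 = -2^1*13^1*19417^1 * 1198853^( - 1)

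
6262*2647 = 16575514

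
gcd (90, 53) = 1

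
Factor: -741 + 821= 80  =  2^4 * 5^1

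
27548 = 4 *6887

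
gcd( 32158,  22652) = 14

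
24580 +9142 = 33722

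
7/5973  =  7/5973  =  0.00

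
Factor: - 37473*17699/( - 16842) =221078209/5614 = 2^( - 1)*7^ ( - 1 )*11^1*401^( - 1)*1609^1*12491^1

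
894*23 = 20562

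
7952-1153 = 6799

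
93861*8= 750888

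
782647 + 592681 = 1375328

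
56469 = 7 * 8067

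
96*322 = 30912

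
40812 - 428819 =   -  388007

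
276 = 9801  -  9525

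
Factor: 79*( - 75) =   -  3^1*5^2 *79^1 = - 5925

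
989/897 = 1+4/39 = 1.10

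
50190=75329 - 25139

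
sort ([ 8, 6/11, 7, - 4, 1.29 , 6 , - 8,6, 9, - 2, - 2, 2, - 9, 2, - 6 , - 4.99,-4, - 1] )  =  [ - 9, - 8, - 6, - 4.99, - 4, - 4, - 2 , - 2, -1,6/11,  1.29, 2,2, 6, 6,7,8, 9]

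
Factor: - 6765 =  - 3^1*5^1*11^1*41^1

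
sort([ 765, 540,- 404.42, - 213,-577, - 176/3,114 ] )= [ - 577, -404.42, - 213, - 176/3, 114,540,765]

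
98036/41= 2391  +  5/41=2391.12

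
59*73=4307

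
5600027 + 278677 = 5878704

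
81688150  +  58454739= 140142889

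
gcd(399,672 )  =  21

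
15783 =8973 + 6810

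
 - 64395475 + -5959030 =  - 70354505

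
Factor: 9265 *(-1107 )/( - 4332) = 3418785/1444 = 2^ ( - 2)*3^2*5^1*17^1 * 19^( - 2)*41^1*109^1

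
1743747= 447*3901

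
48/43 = 48/43  =  1.12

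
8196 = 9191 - 995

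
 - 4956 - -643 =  - 4313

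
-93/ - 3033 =31/1011=   0.03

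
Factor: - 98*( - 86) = 8428 = 2^2*7^2*43^1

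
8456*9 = 76104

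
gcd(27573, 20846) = 7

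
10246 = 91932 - 81686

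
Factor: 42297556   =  2^2*7^1*47^1*32141^1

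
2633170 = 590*4463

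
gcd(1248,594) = 6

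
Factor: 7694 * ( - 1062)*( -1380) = 2^4*3^3*5^1*23^1*59^1*3847^1 = 11276018640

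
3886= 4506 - 620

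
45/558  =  5/62 = 0.08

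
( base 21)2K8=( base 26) 1OA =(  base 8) 2436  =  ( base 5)20220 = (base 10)1310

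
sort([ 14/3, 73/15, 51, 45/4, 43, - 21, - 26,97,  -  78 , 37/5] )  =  [ - 78, - 26, - 21,14/3,73/15,37/5,45/4, 43,  51,97 ]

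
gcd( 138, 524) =2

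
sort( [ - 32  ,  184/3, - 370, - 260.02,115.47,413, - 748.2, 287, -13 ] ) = [-748.2 , - 370 , - 260.02 ,-32,-13, 184/3,115.47 , 287 , 413]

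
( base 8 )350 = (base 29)80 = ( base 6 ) 1024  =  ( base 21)B1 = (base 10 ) 232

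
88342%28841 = 1819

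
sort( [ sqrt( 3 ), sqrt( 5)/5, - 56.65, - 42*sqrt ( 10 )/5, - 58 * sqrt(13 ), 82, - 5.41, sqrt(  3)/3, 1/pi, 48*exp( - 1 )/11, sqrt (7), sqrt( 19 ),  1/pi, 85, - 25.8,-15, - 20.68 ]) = [ - 58*sqrt( 13 ) , - 56.65,- 42*sqrt(10) /5, - 25.8,-20.68, - 15,-5.41 , 1/pi, 1/pi, sqrt( 5) /5, sqrt(3 )/3,48*exp( - 1)/11, sqrt(3 ) , sqrt (7 ),sqrt (19 ),82, 85]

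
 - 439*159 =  - 69801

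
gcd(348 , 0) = 348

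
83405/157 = 531 + 38/157 = 531.24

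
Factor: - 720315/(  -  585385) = 3^2*47^( - 2)*53^(-1 )*16007^1 = 144063/117077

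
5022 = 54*93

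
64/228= 16/57 = 0.28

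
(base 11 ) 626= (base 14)3bc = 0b1011110010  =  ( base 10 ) 754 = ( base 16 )2F2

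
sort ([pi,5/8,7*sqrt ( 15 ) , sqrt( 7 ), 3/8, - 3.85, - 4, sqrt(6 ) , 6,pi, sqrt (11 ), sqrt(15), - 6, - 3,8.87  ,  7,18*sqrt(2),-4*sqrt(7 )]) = [ - 4*sqrt(7), -6, - 4,-3.85, - 3,3/8, 5/8,sqrt (6 ),sqrt(7), pi,  pi, sqrt ( 11),sqrt(15 ),6,7,8.87,18*sqrt(2), 7*sqrt(15 )] 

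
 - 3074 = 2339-5413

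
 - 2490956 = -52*47903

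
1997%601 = 194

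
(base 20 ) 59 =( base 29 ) 3m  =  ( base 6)301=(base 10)109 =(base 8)155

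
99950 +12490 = 112440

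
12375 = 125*99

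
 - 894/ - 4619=6/31 = 0.19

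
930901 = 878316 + 52585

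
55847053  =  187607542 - 131760489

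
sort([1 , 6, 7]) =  [ 1, 6,7]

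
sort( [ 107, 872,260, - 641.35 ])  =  [  -  641.35,  107,  260,872]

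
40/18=20/9 = 2.22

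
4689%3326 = 1363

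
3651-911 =2740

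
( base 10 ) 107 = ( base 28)3N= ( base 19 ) 5c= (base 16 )6B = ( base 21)52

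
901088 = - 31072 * (  -  29)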